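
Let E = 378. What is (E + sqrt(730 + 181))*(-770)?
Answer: -291060 - 770*sqrt(911) ≈ -3.1430e+5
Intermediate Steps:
(E + sqrt(730 + 181))*(-770) = (378 + sqrt(730 + 181))*(-770) = (378 + sqrt(911))*(-770) = -291060 - 770*sqrt(911)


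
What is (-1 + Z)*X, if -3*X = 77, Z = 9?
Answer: -616/3 ≈ -205.33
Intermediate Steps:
X = -77/3 (X = -⅓*77 = -77/3 ≈ -25.667)
(-1 + Z)*X = (-1 + 9)*(-77/3) = 8*(-77/3) = -616/3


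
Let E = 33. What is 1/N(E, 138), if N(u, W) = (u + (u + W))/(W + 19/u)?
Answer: 269/396 ≈ 0.67929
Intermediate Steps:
N(u, W) = (W + 2*u)/(W + 19/u) (N(u, W) = (u + (W + u))/(W + 19/u) = (W + 2*u)/(W + 19/u))
1/N(E, 138) = 1/(33*(138 + 2*33)/(19 + 138*33)) = 1/(33*(138 + 66)/(19 + 4554)) = 1/(33*204/4573) = 1/(33*(1/4573)*204) = 1/(396/269) = 269/396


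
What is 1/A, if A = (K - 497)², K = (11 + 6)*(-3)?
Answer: 1/300304 ≈ 3.3300e-6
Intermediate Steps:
K = -51 (K = 17*(-3) = -51)
A = 300304 (A = (-51 - 497)² = (-548)² = 300304)
1/A = 1/300304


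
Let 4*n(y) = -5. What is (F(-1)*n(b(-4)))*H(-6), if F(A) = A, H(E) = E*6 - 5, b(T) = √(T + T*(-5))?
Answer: -205/4 ≈ -51.250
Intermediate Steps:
b(T) = 2*√(-T) (b(T) = √(T - 5*T) = √(-4*T) = 2*√(-T))
H(E) = -5 + 6*E (H(E) = 6*E - 5 = -5 + 6*E)
n(y) = -5/4 (n(y) = (¼)*(-5) = -5/4)
(F(-1)*n(b(-4)))*H(-6) = (-1*(-5/4))*(-5 + 6*(-6)) = 5*(-5 - 36)/4 = (5/4)*(-41) = -205/4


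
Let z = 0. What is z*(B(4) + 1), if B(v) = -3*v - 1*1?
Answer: 0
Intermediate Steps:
B(v) = -1 - 3*v (B(v) = -3*v - 1 = -1 - 3*v)
z*(B(4) + 1) = 0*((-1 - 3*4) + 1) = 0*((-1 - 12) + 1) = 0*(-13 + 1) = 0*(-12) = 0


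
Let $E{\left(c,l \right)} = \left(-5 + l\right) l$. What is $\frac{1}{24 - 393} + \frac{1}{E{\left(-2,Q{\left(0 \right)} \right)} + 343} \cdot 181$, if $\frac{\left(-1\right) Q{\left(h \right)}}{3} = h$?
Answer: $\frac{66446}{126567} \approx 0.52499$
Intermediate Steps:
$Q{\left(h \right)} = - 3 h$
$E{\left(c,l \right)} = l \left(-5 + l\right)$
$\frac{1}{24 - 393} + \frac{1}{E{\left(-2,Q{\left(0 \right)} \right)} + 343} \cdot 181 = \frac{1}{24 - 393} + \frac{1}{\left(-3\right) 0 \left(-5 - 0\right) + 343} \cdot 181 = \frac{1}{24 - 393} + \frac{1}{0 \left(-5 + 0\right) + 343} \cdot 181 = \frac{1}{24 - 393} + \frac{1}{0 \left(-5\right) + 343} \cdot 181 = \frac{1}{-369} + \frac{1}{0 + 343} \cdot 181 = - \frac{1}{369} + \frac{1}{343} \cdot 181 = - \frac{1}{369} + \frac{181}{343} = \frac{66446}{126567}$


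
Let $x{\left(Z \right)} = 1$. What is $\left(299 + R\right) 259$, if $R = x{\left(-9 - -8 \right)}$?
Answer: $77700$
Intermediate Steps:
$R = 1$
$\left(299 + R\right) 259 = \left(299 + 1\right) 259 = 300 \cdot 259 = 77700$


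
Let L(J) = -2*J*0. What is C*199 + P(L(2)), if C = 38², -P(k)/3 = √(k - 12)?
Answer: 287356 - 6*I*√3 ≈ 2.8736e+5 - 10.392*I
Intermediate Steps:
L(J) = 0
P(k) = -3*√(-12 + k) (P(k) = -3*√(k - 12) = -3*√(-12 + k))
C = 1444
C*199 + P(L(2)) = 1444*199 - 3*√(-12 + 0) = 287356 - 6*I*√3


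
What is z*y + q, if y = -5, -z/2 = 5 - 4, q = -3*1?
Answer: 7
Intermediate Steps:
q = -3
z = -2 (z = -2*(5 - 4) = -2*1 = -2)
z*y + q = -2*(-5) - 3 = 10 - 3 = 7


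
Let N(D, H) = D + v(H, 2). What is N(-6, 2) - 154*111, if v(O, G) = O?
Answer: -17098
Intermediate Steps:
N(D, H) = D + H
N(-6, 2) - 154*111 = (-6 + 2) - 154*111 = -4 - 17094 = -17098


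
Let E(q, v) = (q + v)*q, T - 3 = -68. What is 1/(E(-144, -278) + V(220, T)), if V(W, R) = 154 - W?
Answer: 1/60702 ≈ 1.6474e-5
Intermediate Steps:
T = -65 (T = 3 - 68 = -65)
E(q, v) = q*(q + v)
1/(E(-144, -278) + V(220, T)) = 1/(-144*(-144 - 278) + (154 - 1*220)) = 1/(-144*(-422) + (154 - 220)) = 1/(60768 - 66) = 1/60702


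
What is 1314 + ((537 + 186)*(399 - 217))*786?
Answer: 103427910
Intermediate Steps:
1314 + ((537 + 186)*(399 - 217))*786 = 1314 + (723*182)*786 = 1314 + 131586*786 = 1314 + 103426596 = 103427910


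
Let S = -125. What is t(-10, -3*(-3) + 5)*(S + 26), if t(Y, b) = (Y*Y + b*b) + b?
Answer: -30690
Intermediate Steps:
t(Y, b) = b + Y**2 + b**2 (t(Y, b) = (Y**2 + b**2) + b = b + Y**2 + b**2)
t(-10, -3*(-3) + 5)*(S + 26) = ((-3*(-3) + 5) + (-10)**2 + (-3*(-3) + 5)**2)*(-125 + 26) = ((9 + 5) + 100 + (9 + 5)**2)*(-99) = (14 + 100 + 14**2)*(-99) = (14 + 100 + 196)*(-99) = 310*(-99) = -30690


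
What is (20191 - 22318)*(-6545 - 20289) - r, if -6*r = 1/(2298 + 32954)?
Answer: 12072241568017/211512 ≈ 5.7076e+7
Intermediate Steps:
r = -1/211512 (r = -1/(6*(2298 + 32954)) = -1/6/35252 = -1/6*1/35252 = -1/211512 ≈ -4.7279e-6)
(20191 - 22318)*(-6545 - 20289) - r = (20191 - 22318)*(-6545 - 20289) - 1*(-1/211512) = -2127*(-26834) + 1/211512 = 57075918 + 1/211512 = 12072241568017/211512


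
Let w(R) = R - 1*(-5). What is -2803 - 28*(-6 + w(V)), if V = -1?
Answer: -2747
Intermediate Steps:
w(R) = 5 + R (w(R) = R + 5 = 5 + R)
-2803 - 28*(-6 + w(V)) = -2803 - 28*(-6 + (5 - 1)) = -2803 - 28*(-6 + 4) = -2803 - 28*(-2) = -2803 + 56 = -2747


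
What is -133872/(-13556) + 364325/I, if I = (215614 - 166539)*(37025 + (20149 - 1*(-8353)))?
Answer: 331155502105/33532721453 ≈ 9.8756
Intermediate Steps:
I = 3215737525 (I = 49075*(37025 + (20149 + 8353)) = 49075*(37025 + 28502) = 49075*65527 = 3215737525)
-133872/(-13556) + 364325/I = -133872/(-13556) + 364325/3215737525 = -133872*(-1/13556) + 364325*(1/3215737525) = 33468/3389 + 1121/9894577 = 331155502105/33532721453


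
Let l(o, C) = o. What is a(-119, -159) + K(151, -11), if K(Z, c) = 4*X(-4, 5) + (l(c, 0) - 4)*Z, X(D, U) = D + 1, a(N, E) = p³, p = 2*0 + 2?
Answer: -2269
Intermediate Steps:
p = 2 (p = 0 + 2 = 2)
a(N, E) = 8 (a(N, E) = 2³ = 8)
X(D, U) = 1 + D
K(Z, c) = -12 + Z*(-4 + c) (K(Z, c) = 4*(1 - 4) + (c - 4)*Z = 4*(-3) + (-4 + c)*Z = -12 + Z*(-4 + c))
a(-119, -159) + K(151, -11) = 8 + (-12 - 4*151 + 151*(-11)) = 8 + (-12 - 604 - 1661) = 8 - 2277 = -2269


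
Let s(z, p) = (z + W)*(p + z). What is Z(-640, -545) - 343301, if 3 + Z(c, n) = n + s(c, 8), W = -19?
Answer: 72639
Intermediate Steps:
s(z, p) = (-19 + z)*(p + z) (s(z, p) = (z - 19)*(p + z) = (-19 + z)*(p + z))
Z(c, n) = -155 + n + c**2 - 11*c (Z(c, n) = -3 + (n + (c**2 - 19*8 - 19*c + 8*c)) = -3 + (n + (c**2 - 152 - 19*c + 8*c)) = -3 + (n + (-152 + c**2 - 11*c)) = -3 + (-152 + n + c**2 - 11*c) = -155 + n + c**2 - 11*c)
Z(-640, -545) - 343301 = (-155 - 545 + (-640)**2 - 11*(-640)) - 343301 = (-155 - 545 + 409600 + 7040) - 343301 = 415940 - 343301 = 72639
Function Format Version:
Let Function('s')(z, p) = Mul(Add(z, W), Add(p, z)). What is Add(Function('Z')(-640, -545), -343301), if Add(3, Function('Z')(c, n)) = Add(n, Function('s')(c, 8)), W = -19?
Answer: 72639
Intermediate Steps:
Function('s')(z, p) = Mul(Add(-19, z), Add(p, z)) (Function('s')(z, p) = Mul(Add(z, -19), Add(p, z)) = Mul(Add(-19, z), Add(p, z)))
Function('Z')(c, n) = Add(-155, n, Pow(c, 2), Mul(-11, c)) (Function('Z')(c, n) = Add(-3, Add(n, Add(Pow(c, 2), Mul(-19, 8), Mul(-19, c), Mul(8, c)))) = Add(-3, Add(n, Add(Pow(c, 2), -152, Mul(-19, c), Mul(8, c)))) = Add(-3, Add(n, Add(-152, Pow(c, 2), Mul(-11, c)))) = Add(-3, Add(-152, n, Pow(c, 2), Mul(-11, c))) = Add(-155, n, Pow(c, 2), Mul(-11, c)))
Add(Function('Z')(-640, -545), -343301) = Add(Add(-155, -545, Pow(-640, 2), Mul(-11, -640)), -343301) = Add(Add(-155, -545, 409600, 7040), -343301) = Add(415940, -343301) = 72639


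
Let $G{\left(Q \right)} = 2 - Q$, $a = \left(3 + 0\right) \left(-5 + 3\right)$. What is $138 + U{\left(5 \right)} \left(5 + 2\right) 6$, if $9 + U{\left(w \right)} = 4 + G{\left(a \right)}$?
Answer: $264$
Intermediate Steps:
$a = -6$ ($a = 3 \left(-2\right) = -6$)
$U{\left(w \right)} = 3$ ($U{\left(w \right)} = -9 + \left(4 + \left(2 - -6\right)\right) = -9 + \left(4 + \left(2 + 6\right)\right) = -9 + \left(4 + 8\right) = -9 + 12 = 3$)
$138 + U{\left(5 \right)} \left(5 + 2\right) 6 = 138 + 3 \left(5 + 2\right) 6 = 138 + 3 \cdot 7 \cdot 6 = 138 + 3 \cdot 42 = 138 + 126 = 264$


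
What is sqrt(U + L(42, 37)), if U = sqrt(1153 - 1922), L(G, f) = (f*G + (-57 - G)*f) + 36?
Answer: sqrt(-2073 + I*sqrt(769)) ≈ 0.3045 + 45.531*I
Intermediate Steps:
L(G, f) = 36 + G*f + f*(-57 - G) (L(G, f) = (G*f + f*(-57 - G)) + 36 = 36 + G*f + f*(-57 - G))
U = I*sqrt(769) (U = sqrt(-769) = I*sqrt(769) ≈ 27.731*I)
sqrt(U + L(42, 37)) = sqrt(I*sqrt(769) + (36 - 57*37)) = sqrt(I*sqrt(769) + (36 - 2109)) = sqrt(I*sqrt(769) - 2073) = sqrt(-2073 + I*sqrt(769))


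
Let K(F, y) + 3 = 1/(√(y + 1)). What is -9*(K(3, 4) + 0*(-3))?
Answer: 27 - 9*√5/5 ≈ 22.975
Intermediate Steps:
K(F, y) = -3 + (1 + y)^(-½) (K(F, y) = -3 + 1/(√(y + 1)) = -3 + 1/(√(1 + y)) = -3 + (1 + y)^(-½))
-9*(K(3, 4) + 0*(-3)) = -9*((-3 + (1 + 4)^(-½)) + 0*(-3)) = -9*((-3 + 5^(-½)) + 0) = -9*((-3 + √5/5) + 0) = -9*(-3 + √5/5) = 27 - 9*√5/5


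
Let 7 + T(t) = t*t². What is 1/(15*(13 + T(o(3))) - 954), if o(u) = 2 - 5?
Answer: -1/1269 ≈ -0.00078802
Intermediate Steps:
o(u) = -3
T(t) = -7 + t³ (T(t) = -7 + t*t² = -7 + t³)
1/(15*(13 + T(o(3))) - 954) = 1/(15*(13 + (-7 + (-3)³)) - 954) = 1/(15*(13 + (-7 - 27)) - 954) = 1/(15*(13 - 34) - 954) = 1/(15*(-21) - 954) = 1/(-315 - 954) = 1/(-1269) = -1/1269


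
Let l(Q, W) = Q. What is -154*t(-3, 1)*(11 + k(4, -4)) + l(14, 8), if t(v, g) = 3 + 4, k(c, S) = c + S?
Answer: -11844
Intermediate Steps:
k(c, S) = S + c
t(v, g) = 7
-154*t(-3, 1)*(11 + k(4, -4)) + l(14, 8) = -1078*(11 + (-4 + 4)) + 14 = -1078*(11 + 0) + 14 = -1078*11 + 14 = -154*77 + 14 = -11858 + 14 = -11844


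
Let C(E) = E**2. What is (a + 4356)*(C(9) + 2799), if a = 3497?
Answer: 22616640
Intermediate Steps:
(a + 4356)*(C(9) + 2799) = (3497 + 4356)*(9**2 + 2799) = 7853*(81 + 2799) = 7853*2880 = 22616640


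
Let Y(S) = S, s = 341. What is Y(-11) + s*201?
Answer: 68530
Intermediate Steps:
Y(-11) + s*201 = -11 + 341*201 = -11 + 68541 = 68530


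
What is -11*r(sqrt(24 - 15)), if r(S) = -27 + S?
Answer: 264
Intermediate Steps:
-11*r(sqrt(24 - 15)) = -11*(-27 + sqrt(24 - 15)) = -11*(-27 + sqrt(9)) = -11*(-27 + 3) = -11*(-24) = 264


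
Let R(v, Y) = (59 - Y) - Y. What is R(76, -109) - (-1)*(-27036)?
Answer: -26759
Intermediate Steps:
R(v, Y) = 59 - 2*Y
R(76, -109) - (-1)*(-27036) = (59 - 2*(-109)) - (-1)*(-27036) = (59 + 218) - 1*27036 = 277 - 27036 = -26759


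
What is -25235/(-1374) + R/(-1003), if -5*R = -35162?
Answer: 78240937/6890610 ≈ 11.355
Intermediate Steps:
R = 35162/5 (R = -1/5*(-35162) = 35162/5 ≈ 7032.4)
-25235/(-1374) + R/(-1003) = -25235/(-1374) + (35162/5)/(-1003) = -25235*(-1/1374) + (35162/5)*(-1/1003) = 25235/1374 - 35162/5015 = 78240937/6890610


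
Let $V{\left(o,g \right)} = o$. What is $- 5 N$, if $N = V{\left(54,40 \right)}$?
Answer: $-270$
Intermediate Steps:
$N = 54$
$- 5 N = \left(-5\right) 54 = -270$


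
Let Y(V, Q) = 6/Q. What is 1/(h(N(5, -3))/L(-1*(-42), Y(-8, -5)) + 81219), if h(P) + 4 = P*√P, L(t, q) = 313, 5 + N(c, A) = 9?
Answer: 313/25421551 ≈ 1.2312e-5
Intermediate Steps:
N(c, A) = 4 (N(c, A) = -5 + 9 = 4)
h(P) = -4 + P^(3/2) (h(P) = -4 + P*√P = -4 + P^(3/2))
1/(h(N(5, -3))/L(-1*(-42), Y(-8, -5)) + 81219) = 1/((-4 + 4^(3/2))/313 + 81219) = 1/((-4 + 8)*(1/313) + 81219) = 1/(4*(1/313) + 81219) = 1/(4/313 + 81219) = 1/(25421551/313) = 313/25421551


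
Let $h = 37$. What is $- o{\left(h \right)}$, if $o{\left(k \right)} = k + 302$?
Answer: $-339$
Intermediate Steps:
$o{\left(k \right)} = 302 + k$
$- o{\left(h \right)} = - (302 + 37) = \left(-1\right) 339 = -339$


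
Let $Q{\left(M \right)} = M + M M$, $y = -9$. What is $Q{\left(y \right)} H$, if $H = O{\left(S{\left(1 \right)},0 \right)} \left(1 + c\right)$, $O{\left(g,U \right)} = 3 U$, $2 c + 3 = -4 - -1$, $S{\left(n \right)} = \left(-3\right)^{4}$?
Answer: $0$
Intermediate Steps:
$S{\left(n \right)} = 81$
$c = -3$ ($c = - \frac{3}{2} + \frac{-4 - -1}{2} = - \frac{3}{2} + \frac{-4 + 1}{2} = - \frac{3}{2} + \frac{1}{2} \left(-3\right) = - \frac{3}{2} - \frac{3}{2} = -3$)
$Q{\left(M \right)} = M + M^{2}$
$H = 0$ ($H = 3 \cdot 0 \left(1 - 3\right) = 0 \left(-2\right) = 0$)
$Q{\left(y \right)} H = - 9 \left(1 - 9\right) 0 = \left(-9\right) \left(-8\right) 0 = 72 \cdot 0 = 0$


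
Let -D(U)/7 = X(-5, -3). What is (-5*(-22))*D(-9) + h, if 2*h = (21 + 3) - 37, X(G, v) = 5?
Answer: -7713/2 ≈ -3856.5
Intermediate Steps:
D(U) = -35 (D(U) = -7*5 = -35)
h = -13/2 (h = ((21 + 3) - 37)/2 = (24 - 37)/2 = (1/2)*(-13) = -13/2 ≈ -6.5000)
(-5*(-22))*D(-9) + h = -5*(-22)*(-35) - 13/2 = 110*(-35) - 13/2 = -3850 - 13/2 = -7713/2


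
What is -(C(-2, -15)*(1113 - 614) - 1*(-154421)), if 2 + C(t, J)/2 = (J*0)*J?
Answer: -152425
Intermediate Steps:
C(t, J) = -4 (C(t, J) = -4 + 2*((J*0)*J) = -4 + 2*(0*J) = -4 + 2*0 = -4 + 0 = -4)
-(C(-2, -15)*(1113 - 614) - 1*(-154421)) = -(-4*(1113 - 614) - 1*(-154421)) = -(-4*499 + 154421) = -(-1996 + 154421) = -1*152425 = -152425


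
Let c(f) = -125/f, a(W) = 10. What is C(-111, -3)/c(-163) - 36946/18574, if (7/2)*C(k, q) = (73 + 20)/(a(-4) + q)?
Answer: 168416141/56882875 ≈ 2.9608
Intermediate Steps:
C(k, q) = 186/(7*(10 + q)) (C(k, q) = 2*((73 + 20)/(10 + q))/7 = 2*(93/(10 + q))/7 = 186/(7*(10 + q)))
C(-111, -3)/c(-163) - 36946/18574 = (186/(7*(10 - 3)))/((-125/(-163))) - 36946/18574 = ((186/7)/7)/((-125*(-1/163))) - 36946*1/18574 = ((186/7)*(1/7))/(125/163) - 18473/9287 = (186/49)*(163/125) - 18473/9287 = 30318/6125 - 18473/9287 = 168416141/56882875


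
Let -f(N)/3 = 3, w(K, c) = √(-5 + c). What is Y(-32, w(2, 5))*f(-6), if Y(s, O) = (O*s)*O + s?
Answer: 288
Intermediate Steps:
Y(s, O) = s + s*O² (Y(s, O) = s*O² + s = s + s*O²)
f(N) = -9 (f(N) = -3*3 = -9)
Y(-32, w(2, 5))*f(-6) = -32*(1 + (√(-5 + 5))²)*(-9) = -32*(1 + (√0)²)*(-9) = -32*(1 + 0²)*(-9) = -32*(1 + 0)*(-9) = -32*1*(-9) = -32*(-9) = 288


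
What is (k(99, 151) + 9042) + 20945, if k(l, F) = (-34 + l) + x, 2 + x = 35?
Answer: 30085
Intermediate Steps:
x = 33 (x = -2 + 35 = 33)
k(l, F) = -1 + l (k(l, F) = (-34 + l) + 33 = -1 + l)
(k(99, 151) + 9042) + 20945 = ((-1 + 99) + 9042) + 20945 = (98 + 9042) + 20945 = 9140 + 20945 = 30085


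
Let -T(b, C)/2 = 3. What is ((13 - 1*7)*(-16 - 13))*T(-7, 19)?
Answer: 1044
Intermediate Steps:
T(b, C) = -6 (T(b, C) = -2*3 = -6)
((13 - 1*7)*(-16 - 13))*T(-7, 19) = ((13 - 1*7)*(-16 - 13))*(-6) = ((13 - 7)*(-29))*(-6) = (6*(-29))*(-6) = -174*(-6) = 1044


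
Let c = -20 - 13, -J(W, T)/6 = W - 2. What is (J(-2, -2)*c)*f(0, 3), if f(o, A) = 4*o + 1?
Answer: -792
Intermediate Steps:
f(o, A) = 1 + 4*o
J(W, T) = 12 - 6*W (J(W, T) = -6*(W - 2) = -6*(-2 + W) = 12 - 6*W)
c = -33
(J(-2, -2)*c)*f(0, 3) = ((12 - 6*(-2))*(-33))*(1 + 4*0) = ((12 + 12)*(-33))*(1 + 0) = (24*(-33))*1 = -792*1 = -792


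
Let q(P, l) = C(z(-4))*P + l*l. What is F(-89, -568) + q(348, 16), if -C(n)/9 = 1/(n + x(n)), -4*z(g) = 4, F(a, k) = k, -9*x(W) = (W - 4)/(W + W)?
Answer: 49200/23 ≈ 2139.1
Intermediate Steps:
x(W) = -(-4 + W)/(18*W) (x(W) = -(W - 4)/(9*(W + W)) = -(-4 + W)/(9*(2*W)) = -(-4 + W)*1/(2*W)/9 = -(-4 + W)/(18*W))
z(g) = -1 (z(g) = -¼*4 = -1)
C(n) = -9/(n + (4 - n)/(18*n))
q(P, l) = l² + 162*P/23 (q(P, l) = (-162*(-1)/(4 - 1*(-1) + 18*(-1)²))*P + l*l = (-162*(-1)/(4 + 1 + 18*1))*P + l² = (-162*(-1)/(4 + 1 + 18))*P + l² = (-162*(-1)/23)*P + l² = (-162*(-1)*1/23)*P + l² = 162*P/23 + l² = l² + 162*P/23)
F(-89, -568) + q(348, 16) = -568 + (16² + (162/23)*348) = -568 + (256 + 56376/23) = -568 + 62264/23 = 49200/23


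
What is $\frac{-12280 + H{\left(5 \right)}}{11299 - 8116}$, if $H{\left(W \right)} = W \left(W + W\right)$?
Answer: $- \frac{12230}{3183} \approx -3.8423$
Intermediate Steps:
$H{\left(W \right)} = 2 W^{2}$ ($H{\left(W \right)} = W 2 W = 2 W^{2}$)
$\frac{-12280 + H{\left(5 \right)}}{11299 - 8116} = \frac{-12280 + 2 \cdot 5^{2}}{11299 - 8116} = \frac{-12280 + 2 \cdot 25}{3183} = \left(-12280 + 50\right) \frac{1}{3183} = \left(-12230\right) \frac{1}{3183} = - \frac{12230}{3183}$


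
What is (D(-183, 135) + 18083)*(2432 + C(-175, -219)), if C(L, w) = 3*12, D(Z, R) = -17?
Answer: 44586888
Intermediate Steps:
C(L, w) = 36
(D(-183, 135) + 18083)*(2432 + C(-175, -219)) = (-17 + 18083)*(2432 + 36) = 18066*2468 = 44586888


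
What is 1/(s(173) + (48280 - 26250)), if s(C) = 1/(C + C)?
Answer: 346/7622381 ≈ 4.5393e-5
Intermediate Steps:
s(C) = 1/(2*C)
1/(s(173) + (48280 - 26250)) = 1/((1/2)/173 + (48280 - 26250)) = 1/((1/2)*(1/173) + 22030) = 1/(1/346 + 22030) = 1/(7622381/346) = 346/7622381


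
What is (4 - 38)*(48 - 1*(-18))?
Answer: -2244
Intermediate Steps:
(4 - 38)*(48 - 1*(-18)) = -34*(48 + 18) = -34*66 = -2244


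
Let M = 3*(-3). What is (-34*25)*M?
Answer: 7650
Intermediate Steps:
M = -9
(-34*25)*M = -34*25*(-9) = -850*(-9) = 7650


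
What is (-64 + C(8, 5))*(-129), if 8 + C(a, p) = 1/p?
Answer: 46311/5 ≈ 9262.2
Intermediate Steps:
C(a, p) = -8 + 1/p
(-64 + C(8, 5))*(-129) = (-64 + (-8 + 1/5))*(-129) = (-64 + (-8 + ⅕))*(-129) = (-64 - 39/5)*(-129) = -359/5*(-129) = 46311/5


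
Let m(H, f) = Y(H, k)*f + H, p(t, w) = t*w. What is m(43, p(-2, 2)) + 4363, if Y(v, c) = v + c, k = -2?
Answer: 4242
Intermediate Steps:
Y(v, c) = c + v
m(H, f) = H + f*(-2 + H) (m(H, f) = (-2 + H)*f + H = f*(-2 + H) + H = H + f*(-2 + H))
m(43, p(-2, 2)) + 4363 = (43 + (-2*2)*(-2 + 43)) + 4363 = (43 - 4*41) + 4363 = (43 - 164) + 4363 = -121 + 4363 = 4242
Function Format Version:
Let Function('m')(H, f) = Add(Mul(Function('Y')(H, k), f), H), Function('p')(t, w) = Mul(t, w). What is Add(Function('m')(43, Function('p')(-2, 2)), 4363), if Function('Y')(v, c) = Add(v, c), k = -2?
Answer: 4242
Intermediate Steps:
Function('Y')(v, c) = Add(c, v)
Function('m')(H, f) = Add(H, Mul(f, Add(-2, H))) (Function('m')(H, f) = Add(Mul(Add(-2, H), f), H) = Add(Mul(f, Add(-2, H)), H) = Add(H, Mul(f, Add(-2, H))))
Add(Function('m')(43, Function('p')(-2, 2)), 4363) = Add(Add(43, Mul(Mul(-2, 2), Add(-2, 43))), 4363) = Add(Add(43, Mul(-4, 41)), 4363) = Add(Add(43, -164), 4363) = Add(-121, 4363) = 4242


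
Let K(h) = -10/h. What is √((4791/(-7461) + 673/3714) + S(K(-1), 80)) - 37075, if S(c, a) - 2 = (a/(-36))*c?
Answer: -37075 + I*√196069322676242/3078906 ≈ -37075.0 + 4.5479*I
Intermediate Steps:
S(c, a) = 2 - a*c/36 (S(c, a) = 2 + (a/(-36))*c = 2 + (a*(-1/36))*c = 2 + (-a/36)*c = 2 - a*c/36)
√((4791/(-7461) + 673/3714) + S(K(-1), 80)) - 37075 = √((4791/(-7461) + 673/3714) + (2 - 1/36*80*(-10/(-1)))) - 37075 = √((4791*(-1/7461) + 673*(1/3714)) + (2 - 1/36*80*(-10*(-1)))) - 37075 = √((-1597/2487 + 673/3714) + (2 - 1/36*80*10)) - 37075 = √(-1419169/3078906 + (2 - 200/9)) - 37075 = √(-1419169/3078906 - 182/9) - 37075 = √(-191044471/9236718) - 37075 = I*√196069322676242/3078906 - 37075 = -37075 + I*√196069322676242/3078906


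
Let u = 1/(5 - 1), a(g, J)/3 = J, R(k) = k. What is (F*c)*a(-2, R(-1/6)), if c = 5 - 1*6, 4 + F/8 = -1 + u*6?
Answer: -14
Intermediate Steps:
a(g, J) = 3*J
u = ¼ (u = 1/4 = ¼ ≈ 0.25000)
F = -28 (F = -32 + 8*(-1 + (¼)*6) = -32 + 8*(-1 + 3/2) = -32 + 8*(½) = -32 + 4 = -28)
c = -1 (c = 5 - 6 = -1)
(F*c)*a(-2, R(-1/6)) = (-28*(-1))*(3*(-1/6)) = 28*(3*(-1*⅙)) = 28*(3*(-⅙)) = 28*(-½) = -14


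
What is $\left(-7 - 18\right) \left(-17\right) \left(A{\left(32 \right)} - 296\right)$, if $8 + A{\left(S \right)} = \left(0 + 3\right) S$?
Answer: $-88400$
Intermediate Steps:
$A{\left(S \right)} = -8 + 3 S$ ($A{\left(S \right)} = -8 + \left(0 + 3\right) S = -8 + 3 S$)
$\left(-7 - 18\right) \left(-17\right) \left(A{\left(32 \right)} - 296\right) = \left(-7 - 18\right) \left(-17\right) \left(\left(-8 + 3 \cdot 32\right) - 296\right) = \left(-25\right) \left(-17\right) \left(\left(-8 + 96\right) - 296\right) = 425 \left(88 - 296\right) = 425 \left(-208\right) = -88400$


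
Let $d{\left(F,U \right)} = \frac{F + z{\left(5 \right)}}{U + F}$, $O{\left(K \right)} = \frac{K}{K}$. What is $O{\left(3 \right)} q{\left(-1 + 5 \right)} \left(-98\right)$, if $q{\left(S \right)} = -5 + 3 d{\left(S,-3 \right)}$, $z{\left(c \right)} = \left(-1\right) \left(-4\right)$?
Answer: $-1862$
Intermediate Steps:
$O{\left(K \right)} = 1$
$z{\left(c \right)} = 4$
$d{\left(F,U \right)} = \frac{4 + F}{F + U}$ ($d{\left(F,U \right)} = \frac{F + 4}{U + F} = \frac{4 + F}{F + U}$)
$q{\left(S \right)} = -5 + \frac{3 \left(4 + S\right)}{-3 + S}$ ($q{\left(S \right)} = -5 + 3 \frac{4 + S}{S - 3} = -5 + 3 \frac{4 + S}{-3 + S} = -5 + \frac{3 \left(4 + S\right)}{-3 + S}$)
$O{\left(3 \right)} q{\left(-1 + 5 \right)} \left(-98\right) = 1 \frac{27 - 2 \left(-1 + 5\right)}{-3 + \left(-1 + 5\right)} \left(-98\right) = 1 \frac{27 - 8}{-3 + 4} \left(-98\right) = 1 \frac{27 - 8}{1} \left(-98\right) = 1 \cdot 1 \cdot 19 \left(-98\right) = 1 \cdot 19 \left(-98\right) = 19 \left(-98\right) = -1862$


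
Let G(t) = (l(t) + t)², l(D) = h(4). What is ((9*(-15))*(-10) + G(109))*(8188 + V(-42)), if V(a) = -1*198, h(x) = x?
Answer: 112810810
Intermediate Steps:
V(a) = -198
l(D) = 4
G(t) = (4 + t)²
((9*(-15))*(-10) + G(109))*(8188 + V(-42)) = ((9*(-15))*(-10) + (4 + 109)²)*(8188 - 198) = (-135*(-10) + 113²)*7990 = (1350 + 12769)*7990 = 14119*7990 = 112810810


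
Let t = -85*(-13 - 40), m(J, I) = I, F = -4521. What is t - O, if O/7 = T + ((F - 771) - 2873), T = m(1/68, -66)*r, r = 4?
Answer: 63508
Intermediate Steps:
T = -264 (T = -66*4 = -264)
t = 4505 (t = -85*(-53) = 4505)
O = -59003 (O = 7*(-264 + ((-4521 - 771) - 2873)) = 7*(-264 + (-5292 - 2873)) = 7*(-264 - 8165) = 7*(-8429) = -59003)
t - O = 4505 - 1*(-59003) = 4505 + 59003 = 63508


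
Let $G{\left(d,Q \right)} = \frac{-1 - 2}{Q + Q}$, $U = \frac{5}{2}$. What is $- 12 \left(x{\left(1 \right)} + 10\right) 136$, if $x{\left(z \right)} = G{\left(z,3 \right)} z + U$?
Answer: $-19584$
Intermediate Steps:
$U = \frac{5}{2}$ ($U = 5 \cdot \frac{1}{2} = \frac{5}{2} \approx 2.5$)
$G{\left(d,Q \right)} = - \frac{3}{2 Q}$
$x{\left(z \right)} = \frac{5}{2} - \frac{z}{2}$ ($x{\left(z \right)} = - \frac{3}{2 \cdot 3} z + \frac{5}{2} = \left(- \frac{3}{2}\right) \frac{1}{3} z + \frac{5}{2} = - \frac{z}{2} + \frac{5}{2} = \frac{5}{2} - \frac{z}{2}$)
$- 12 \left(x{\left(1 \right)} + 10\right) 136 = - 12 \left(\left(\frac{5}{2} - \frac{1}{2}\right) + 10\right) 136 = - 12 \left(2 + 10\right) 136 = \left(-12\right) 12 \cdot 136 = \left(-144\right) 136 = -19584$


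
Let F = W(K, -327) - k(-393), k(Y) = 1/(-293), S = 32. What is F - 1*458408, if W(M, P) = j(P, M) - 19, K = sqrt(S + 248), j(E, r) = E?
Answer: -134414921/293 ≈ -4.5875e+5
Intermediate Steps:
K = 2*sqrt(70) (K = sqrt(32 + 248) = sqrt(280) = 2*sqrt(70) ≈ 16.733)
W(M, P) = -19 + P (W(M, P) = P - 19 = -19 + P)
k(Y) = -1/293
F = -101377/293 (F = (-19 - 327) - 1*(-1/293) = -346 + 1/293 = -101377/293 ≈ -346.00)
F - 1*458408 = -101377/293 - 1*458408 = -101377/293 - 458408 = -134414921/293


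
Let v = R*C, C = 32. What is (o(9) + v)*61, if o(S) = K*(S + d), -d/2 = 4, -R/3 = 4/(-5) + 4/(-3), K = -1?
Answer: 62159/5 ≈ 12432.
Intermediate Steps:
R = 32/5 (R = -3*(4/(-5) + 4/(-3)) = -3*(4*(-⅕) + 4*(-⅓)) = -3*(-⅘ - 4/3) = -3*(-32/15) = 32/5 ≈ 6.4000)
d = -8 (d = -2*4 = -8)
o(S) = 8 - S (o(S) = -(S - 8) = -(-8 + S) = 8 - S)
v = 1024/5 (v = (32/5)*32 = 1024/5 ≈ 204.80)
(o(9) + v)*61 = ((8 - 1*9) + 1024/5)*61 = ((8 - 9) + 1024/5)*61 = (-1 + 1024/5)*61 = (1019/5)*61 = 62159/5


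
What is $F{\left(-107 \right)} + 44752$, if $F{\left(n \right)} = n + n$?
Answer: $44538$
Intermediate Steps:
$F{\left(n \right)} = 2 n$
$F{\left(-107 \right)} + 44752 = 2 \left(-107\right) + 44752 = -214 + 44752 = 44538$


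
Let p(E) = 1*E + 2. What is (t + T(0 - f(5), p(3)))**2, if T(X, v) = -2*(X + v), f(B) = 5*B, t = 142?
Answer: 33124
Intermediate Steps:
p(E) = 2 + E (p(E) = E + 2 = 2 + E)
T(X, v) = -2*X - 2*v
(t + T(0 - f(5), p(3)))**2 = (142 + (-2*(0 - 5*5) - 2*(2 + 3)))**2 = (142 + (-2*(0 - 1*25) - 2*5))**2 = (142 + (-2*(0 - 25) - 10))**2 = (142 + (-2*(-25) - 10))**2 = (142 + (50 - 10))**2 = (142 + 40)**2 = 182**2 = 33124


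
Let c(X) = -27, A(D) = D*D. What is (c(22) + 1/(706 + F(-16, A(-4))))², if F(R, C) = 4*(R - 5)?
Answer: 282004849/386884 ≈ 728.91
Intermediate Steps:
A(D) = D²
F(R, C) = -20 + 4*R (F(R, C) = 4*(-5 + R) = -20 + 4*R)
(c(22) + 1/(706 + F(-16, A(-4))))² = (-27 + 1/(706 + (-20 + 4*(-16))))² = (-27 + 1/(706 + (-20 - 64)))² = (-27 + 1/(706 - 84))² = (-27 + 1/622)² = (-16793/622)² = 282004849/386884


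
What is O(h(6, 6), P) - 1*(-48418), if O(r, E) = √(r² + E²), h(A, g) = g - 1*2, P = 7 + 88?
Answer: 48418 + √9041 ≈ 48513.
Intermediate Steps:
P = 95
h(A, g) = -2 + g (h(A, g) = g - 2 = -2 + g)
O(r, E) = √(E² + r²)
O(h(6, 6), P) - 1*(-48418) = √(95² + (-2 + 6)²) - 1*(-48418) = √(9025 + 4²) + 48418 = √(9025 + 16) + 48418 = √9041 + 48418 = 48418 + √9041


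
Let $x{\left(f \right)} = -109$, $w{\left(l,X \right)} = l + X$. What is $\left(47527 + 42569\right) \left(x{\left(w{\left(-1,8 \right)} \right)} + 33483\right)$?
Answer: $3006863904$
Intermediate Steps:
$w{\left(l,X \right)} = X + l$
$\left(47527 + 42569\right) \left(x{\left(w{\left(-1,8 \right)} \right)} + 33483\right) = \left(47527 + 42569\right) \left(-109 + 33483\right) = 90096 \cdot 33374 = 3006863904$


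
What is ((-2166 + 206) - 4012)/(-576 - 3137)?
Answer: 5972/3713 ≈ 1.6084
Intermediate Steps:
((-2166 + 206) - 4012)/(-576 - 3137) = (-1960 - 4012)/(-3713) = -5972*(-1/3713) = 5972/3713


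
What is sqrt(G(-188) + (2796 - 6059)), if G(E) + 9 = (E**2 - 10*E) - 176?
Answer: 4*sqrt(2111) ≈ 183.78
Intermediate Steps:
G(E) = -185 + E**2 - 10*E (G(E) = -9 + ((E**2 - 10*E) - 176) = -9 + (-176 + E**2 - 10*E) = -185 + E**2 - 10*E)
sqrt(G(-188) + (2796 - 6059)) = sqrt((-185 + (-188)**2 - 10*(-188)) + (2796 - 6059)) = sqrt((-185 + 35344 + 1880) - 3263) = sqrt(37039 - 3263) = sqrt(33776) = 4*sqrt(2111)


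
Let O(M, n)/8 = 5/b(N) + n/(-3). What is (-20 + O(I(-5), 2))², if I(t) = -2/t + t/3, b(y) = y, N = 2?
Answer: 256/9 ≈ 28.444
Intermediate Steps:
I(t) = -2/t + t/3 (I(t) = -2/t + t*(⅓) = -2/t + t/3)
O(M, n) = 20 - 8*n/3 (O(M, n) = 8*(5/2 + n/(-3)) = 8*(5*(½) + n*(-⅓)) = 8*(5/2 - n/3) = 20 - 8*n/3)
(-20 + O(I(-5), 2))² = (-20 + (20 - 8/3*2))² = (-20 + (20 - 16/3))² = (-20 + 44/3)² = (-16/3)² = 256/9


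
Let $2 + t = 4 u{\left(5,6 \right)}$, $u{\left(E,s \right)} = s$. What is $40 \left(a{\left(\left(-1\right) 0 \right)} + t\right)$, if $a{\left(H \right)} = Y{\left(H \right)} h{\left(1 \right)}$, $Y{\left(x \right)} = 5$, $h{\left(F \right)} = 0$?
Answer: $880$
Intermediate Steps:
$a{\left(H \right)} = 0$ ($a{\left(H \right)} = 5 \cdot 0 = 0$)
$t = 22$ ($t = -2 + 4 \cdot 6 = -2 + 24 = 22$)
$40 \left(a{\left(\left(-1\right) 0 \right)} + t\right) = 40 \left(0 + 22\right) = 40 \cdot 22 = 880$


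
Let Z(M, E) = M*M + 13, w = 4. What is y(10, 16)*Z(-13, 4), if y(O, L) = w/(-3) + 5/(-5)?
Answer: -1274/3 ≈ -424.67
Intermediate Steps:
Z(M, E) = 13 + M² (Z(M, E) = M² + 13 = 13 + M²)
y(O, L) = -7/3 (y(O, L) = 4/(-3) + 5/(-5) = 4*(-⅓) + 5*(-⅕) = -4/3 - 1 = -7/3)
y(10, 16)*Z(-13, 4) = -7*(13 + (-13)²)/3 = -7*(13 + 169)/3 = -7/3*182 = -1274/3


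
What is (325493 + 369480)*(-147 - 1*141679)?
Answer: -98565240698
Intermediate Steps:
(325493 + 369480)*(-147 - 1*141679) = 694973*(-147 - 141679) = 694973*(-141826) = -98565240698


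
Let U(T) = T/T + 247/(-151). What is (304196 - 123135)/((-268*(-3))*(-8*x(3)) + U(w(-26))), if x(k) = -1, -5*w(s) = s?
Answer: 27340211/971136 ≈ 28.153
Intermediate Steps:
w(s) = -s/5
U(T) = -96/151 (U(T) = 1 + 247*(-1/151) = 1 - 247/151 = -96/151)
(304196 - 123135)/((-268*(-3))*(-8*x(3)) + U(w(-26))) = (304196 - 123135)/((-268*(-3))*(-8*(-1)) - 96/151) = 181061/(-67*(-12)*8 - 96/151) = 181061/(804*8 - 96/151) = 181061/(6432 - 96/151) = 181061/(971136/151) = 181061*(151/971136) = 27340211/971136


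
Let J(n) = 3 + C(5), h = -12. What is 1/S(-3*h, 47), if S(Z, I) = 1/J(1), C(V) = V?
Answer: 8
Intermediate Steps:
J(n) = 8 (J(n) = 3 + 5 = 8)
S(Z, I) = ⅛ (S(Z, I) = 1/8 = ⅛)
1/S(-3*h, 47) = 1/(⅛) = 8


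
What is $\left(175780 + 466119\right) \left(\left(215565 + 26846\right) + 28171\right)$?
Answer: $173686315218$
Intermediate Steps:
$\left(175780 + 466119\right) \left(\left(215565 + 26846\right) + 28171\right) = 641899 \left(242411 + 28171\right) = 641899 \cdot 270582 = 173686315218$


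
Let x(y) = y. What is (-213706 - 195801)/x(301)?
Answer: -58501/43 ≈ -1360.5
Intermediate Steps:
(-213706 - 195801)/x(301) = (-213706 - 195801)/301 = -409507*1/301 = -58501/43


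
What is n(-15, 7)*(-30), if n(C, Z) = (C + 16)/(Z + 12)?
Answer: -30/19 ≈ -1.5789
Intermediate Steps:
n(C, Z) = (16 + C)/(12 + Z)
n(-15, 7)*(-30) = ((16 - 15)/(12 + 7))*(-30) = (1/19)*(-30) = -30/19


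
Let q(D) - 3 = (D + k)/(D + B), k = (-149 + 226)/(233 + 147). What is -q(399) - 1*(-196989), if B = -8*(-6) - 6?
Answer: 4715823169/23940 ≈ 1.9699e+5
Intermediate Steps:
k = 77/380 ≈ 0.20263
B = 42 (B = 48 - 6 = 42)
q(D) = 3 + (77/380 + D)/(42 + D) (q(D) = 3 + (D + 77/380)/(D + 42) = 3 + (77/380 + D)/(42 + D))
-q(399) - 1*(-196989) = -(47957 + 1520*399)/(380*(42 + 399)) - 1*(-196989) = -(47957 + 606480)/(380*441) + 196989 = -654437/(380*441) + 196989 = -1*93491/23940 + 196989 = -93491/23940 + 196989 = 4715823169/23940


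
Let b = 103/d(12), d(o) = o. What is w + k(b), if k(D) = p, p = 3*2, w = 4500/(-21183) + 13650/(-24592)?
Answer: 454297011/86822056 ≈ 5.2325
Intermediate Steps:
w = -66635325/86822056 (w = 4500*(-1/21183) + 13650*(-1/24592) = -1500/7061 - 6825/12296 = -66635325/86822056 ≈ -0.76749)
b = 103/12 ≈ 8.5833
p = 6
k(D) = 6
w + k(b) = -66635325/86822056 + 6 = 454297011/86822056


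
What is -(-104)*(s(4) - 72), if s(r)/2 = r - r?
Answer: -7488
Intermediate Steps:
s(r) = 0 (s(r) = 2*(r - r) = 2*0 = 0)
-(-104)*(s(4) - 72) = -(-104)*(0 - 72) = -(-104)*(-72) = -1*7488 = -7488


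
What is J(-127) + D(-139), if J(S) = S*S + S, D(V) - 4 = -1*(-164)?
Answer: 16170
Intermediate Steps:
D(V) = 168 (D(V) = 4 - 1*(-164) = 4 + 164 = 168)
J(S) = S + S**2 (J(S) = S**2 + S = S + S**2)
J(-127) + D(-139) = -127*(1 - 127) + 168 = -127*(-126) + 168 = 16002 + 168 = 16170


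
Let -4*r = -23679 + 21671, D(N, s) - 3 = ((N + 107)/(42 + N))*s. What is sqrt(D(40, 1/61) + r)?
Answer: sqrt(12635837314)/5002 ≈ 22.473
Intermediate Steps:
D(N, s) = 3 + s*(107 + N)/(42 + N) (D(N, s) = 3 + ((N + 107)/(42 + N))*s = 3 + ((107 + N)/(42 + N))*s = 3 + s*(107 + N)/(42 + N))
r = 502 (r = -(-23679 + 21671)/4 = -1/4*(-2008) = 502)
sqrt(D(40, 1/61) + r) = sqrt((126 + 3*40 + 107/61 + 40/61)/(42 + 40) + 502) = sqrt((126 + 120 + 107*(1/61) + 40*(1/61))/82 + 502) = sqrt((126 + 120 + 107/61 + 40/61)/82 + 502) = sqrt((1/82)*(15153/61) + 502) = sqrt(15153/5002 + 502) = sqrt(2526157/5002) = sqrt(12635837314)/5002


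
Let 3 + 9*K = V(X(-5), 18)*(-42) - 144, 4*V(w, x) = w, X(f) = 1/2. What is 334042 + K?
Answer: 4008301/12 ≈ 3.3403e+5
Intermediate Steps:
X(f) = 1/2 (X(f) = 1*(1/2) = 1/2)
V(w, x) = w/4
K = -203/12 (K = -1/3 + (((1/4)*(1/2))*(-42) - 144)/9 = -1/3 + ((1/8)*(-42) - 144)/9 = -1/3 + (-21/4 - 144)/9 = -1/3 + (1/9)*(-597/4) = -1/3 - 199/12 = -203/12 ≈ -16.917)
334042 + K = 334042 - 203/12 = 4008301/12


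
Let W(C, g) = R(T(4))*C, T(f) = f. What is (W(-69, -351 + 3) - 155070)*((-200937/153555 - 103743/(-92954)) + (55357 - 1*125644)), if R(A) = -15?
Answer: 10302352272424040787/951570098 ≈ 1.0827e+10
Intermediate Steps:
W(C, g) = -15*C
(W(-69, -351 + 3) - 155070)*((-200937/153555 - 103743/(-92954)) + (55357 - 1*125644)) = (-15*(-69) - 155070)*((-200937/153555 - 103743/(-92954)) + (55357 - 1*125644)) = (1035 - 155070)*((-200937*1/153555 - 103743*(-1/92954)) + (55357 - 125644)) = -154035*((-66979/51185 + 103743/92954) - 70287) = -154035*(-915880511/4757850490 - 70287) = -154035*(-334415953271141/4757850490) = 10302352272424040787/951570098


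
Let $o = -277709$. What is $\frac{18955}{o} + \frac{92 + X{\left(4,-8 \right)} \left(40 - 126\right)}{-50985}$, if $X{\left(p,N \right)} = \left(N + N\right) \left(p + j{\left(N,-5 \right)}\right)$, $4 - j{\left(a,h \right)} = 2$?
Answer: $- \frac{3284735407}{14158993365} \approx -0.23199$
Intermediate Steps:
$j{\left(a,h \right)} = 2$ ($j{\left(a,h \right)} = 4 - 2 = 2$)
$X{\left(p,N \right)} = 2 N \left(2 + p\right)$ ($X{\left(p,N \right)} = \left(N + N\right) \left(p + 2\right) = 2 N \left(2 + p\right)$)
$\frac{18955}{o} + \frac{92 + X{\left(4,-8 \right)} \left(40 - 126\right)}{-50985} = \frac{18955}{-277709} + \frac{92 + 2 \left(-8\right) \left(2 + 4\right) \left(40 - 126\right)}{-50985} = 18955 \left(- \frac{1}{277709}\right) + \left(92 + 2 \left(-8\right) 6 \left(40 - 126\right)\right) \left(- \frac{1}{50985}\right) = - \frac{18955}{277709} + \left(92 - -8256\right) \left(- \frac{1}{50985}\right) = - \frac{18955}{277709} + \left(92 + 8256\right) \left(- \frac{1}{50985}\right) = - \frac{18955}{277709} + 8348 \left(- \frac{1}{50985}\right) = - \frac{18955}{277709} - \frac{8348}{50985} = - \frac{3284735407}{14158993365}$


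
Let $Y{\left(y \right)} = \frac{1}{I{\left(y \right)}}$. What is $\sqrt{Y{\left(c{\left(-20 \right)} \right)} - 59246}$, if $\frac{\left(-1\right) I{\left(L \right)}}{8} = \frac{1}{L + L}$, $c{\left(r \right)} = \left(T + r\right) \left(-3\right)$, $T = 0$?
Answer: $i \sqrt{59261} \approx 243.44 i$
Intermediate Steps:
$c{\left(r \right)} = - 3 r$ ($c{\left(r \right)} = \left(0 + r\right) \left(-3\right) = r \left(-3\right) = - 3 r$)
$I{\left(L \right)} = - \frac{4}{L}$ ($I{\left(L \right)} = - \frac{8}{L + L} = - \frac{8}{2 L} = - 8 \frac{1}{2 L} = - \frac{4}{L}$)
$Y{\left(y \right)} = - \frac{y}{4}$ ($Y{\left(y \right)} = \frac{1}{\left(-4\right) \frac{1}{y}} = - \frac{y}{4}$)
$\sqrt{Y{\left(c{\left(-20 \right)} \right)} - 59246} = \sqrt{- \frac{\left(-3\right) \left(-20\right)}{4} - 59246} = \sqrt{\left(- \frac{1}{4}\right) 60 - 59246} = \sqrt{-15 - 59246} = \sqrt{-59261} = i \sqrt{59261}$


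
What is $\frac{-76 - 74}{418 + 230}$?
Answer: $- \frac{25}{108} \approx -0.23148$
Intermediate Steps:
$\frac{-76 - 74}{418 + 230} = - \frac{150}{648} = \left(-150\right) \frac{1}{648} = - \frac{25}{108}$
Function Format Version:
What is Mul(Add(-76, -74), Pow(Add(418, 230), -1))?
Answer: Rational(-25, 108) ≈ -0.23148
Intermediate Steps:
Mul(Add(-76, -74), Pow(Add(418, 230), -1)) = Mul(-150, Pow(648, -1)) = Mul(-150, Rational(1, 648)) = Rational(-25, 108)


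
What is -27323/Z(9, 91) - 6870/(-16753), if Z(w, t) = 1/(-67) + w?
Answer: -30664592933/10085306 ≈ -3040.5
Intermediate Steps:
Z(w, t) = -1/67 + w
-27323/Z(9, 91) - 6870/(-16753) = -27323/(-1/67 + 9) - 6870/(-16753) = -27323/602/67 - 6870*(-1/16753) = -27323*67/602 + 6870/16753 = -1830641/602 + 6870/16753 = -30664592933/10085306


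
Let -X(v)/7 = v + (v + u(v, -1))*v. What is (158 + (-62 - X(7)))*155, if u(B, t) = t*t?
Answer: 83235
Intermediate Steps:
u(B, t) = t**2
X(v) = -7*v - 7*v*(1 + v) (X(v) = -7*(v + (v + (-1)**2)*v) = -7*(v + (v + 1)*v) = -7*(v + (1 + v)*v) = -7*(v + v*(1 + v)) = -7*v - 7*v*(1 + v))
(158 + (-62 - X(7)))*155 = (158 + (-62 - (-7)*7*(2 + 7)))*155 = (158 + (-62 - (-7)*7*9))*155 = (158 + (-62 - 1*(-441)))*155 = (158 + (-62 + 441))*155 = (158 + 379)*155 = 537*155 = 83235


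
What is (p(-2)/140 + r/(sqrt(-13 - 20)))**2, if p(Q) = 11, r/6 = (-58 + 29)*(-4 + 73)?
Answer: -941741033869/215600 + 2001*I*sqrt(33)/35 ≈ -4.368e+6 + 328.42*I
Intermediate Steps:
r = -12006 (r = 6*((-58 + 29)*(-4 + 73)) = 6*(-29*69) = 6*(-2001) = -12006)
(p(-2)/140 + r/(sqrt(-13 - 20)))**2 = (11/140 - 12006/sqrt(-13 - 20))**2 = (11*(1/140) - 12006*(-I*sqrt(33)/33))**2 = (11/140 - 12006*(-I*sqrt(33)/33))**2 = (11/140 - (-4002)*I*sqrt(33)/11)**2 = (11/140 + 4002*I*sqrt(33)/11)**2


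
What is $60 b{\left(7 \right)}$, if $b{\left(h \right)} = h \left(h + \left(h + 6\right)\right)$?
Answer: $8400$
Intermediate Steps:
$b{\left(h \right)} = h \left(6 + 2 h\right)$ ($b{\left(h \right)} = h \left(h + \left(6 + h\right)\right) = h \left(6 + 2 h\right)$)
$60 b{\left(7 \right)} = 60 \cdot 2 \cdot 7 \left(3 + 7\right) = 60 \cdot 2 \cdot 7 \cdot 10 = 60 \cdot 140 = 8400$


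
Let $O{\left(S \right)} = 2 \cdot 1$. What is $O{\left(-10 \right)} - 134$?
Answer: $-132$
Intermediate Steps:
$O{\left(S \right)} = 2$
$O{\left(-10 \right)} - 134 = 2 - 134 = -132$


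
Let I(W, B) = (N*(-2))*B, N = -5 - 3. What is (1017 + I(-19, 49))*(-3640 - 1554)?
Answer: -9354394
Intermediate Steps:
N = -8
I(W, B) = 16*B (I(W, B) = (-8*(-2))*B = 16*B)
(1017 + I(-19, 49))*(-3640 - 1554) = (1017 + 16*49)*(-3640 - 1554) = (1017 + 784)*(-5194) = 1801*(-5194) = -9354394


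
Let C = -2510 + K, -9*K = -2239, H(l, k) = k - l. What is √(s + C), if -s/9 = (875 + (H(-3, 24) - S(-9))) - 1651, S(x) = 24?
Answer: √42262/3 ≈ 68.526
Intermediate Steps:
K = 2239/9 (K = -⅑*(-2239) = 2239/9 ≈ 248.78)
C = -20351/9 (C = -2510 + 2239/9 = -20351/9 ≈ -2261.2)
s = 6957 (s = -9*((875 + ((24 - 1*(-3)) - 1*24)) - 1651) = -9*((875 + ((24 + 3) - 24)) - 1651) = -9*((875 + (27 - 24)) - 1651) = -9*((875 + 3) - 1651) = -9*(878 - 1651) = -9*(-773) = 6957)
√(s + C) = √(6957 - 20351/9) = √(42262/9) = √42262/3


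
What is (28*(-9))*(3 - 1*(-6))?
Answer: -2268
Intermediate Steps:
(28*(-9))*(3 - 1*(-6)) = -252*(3 + 6) = -252*9 = -2268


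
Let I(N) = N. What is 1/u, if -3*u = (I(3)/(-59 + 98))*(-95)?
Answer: 39/95 ≈ 0.41053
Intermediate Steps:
u = 95/39 (u = -3/(-59 + 98)*(-95)/3 = -3/39*(-95)/3 = -3*(1/39)*(-95)/3 = -(-95)/39 = -1/3*(-95/13) = 95/39 ≈ 2.4359)
1/u = 1/(95/39) = 39/95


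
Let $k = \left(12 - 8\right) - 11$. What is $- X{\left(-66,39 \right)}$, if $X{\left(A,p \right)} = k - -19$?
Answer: $-12$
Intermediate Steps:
$k = -7$ ($k = 4 - 11 = -7$)
$X{\left(A,p \right)} = 12$ ($X{\left(A,p \right)} = -7 - -19 = -7 + 19 = 12$)
$- X{\left(-66,39 \right)} = \left(-1\right) 12 = -12$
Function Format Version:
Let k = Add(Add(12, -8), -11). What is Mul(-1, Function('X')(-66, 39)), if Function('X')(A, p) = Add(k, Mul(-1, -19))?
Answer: -12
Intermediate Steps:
k = -7 (k = Add(4, -11) = -7)
Function('X')(A, p) = 12 (Function('X')(A, p) = Add(-7, Mul(-1, -19)) = Add(-7, 19) = 12)
Mul(-1, Function('X')(-66, 39)) = Mul(-1, 12) = -12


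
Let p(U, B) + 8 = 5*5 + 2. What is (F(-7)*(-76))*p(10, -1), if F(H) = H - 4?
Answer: 15884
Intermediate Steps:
p(U, B) = 19 (p(U, B) = -8 + (5*5 + 2) = -8 + (25 + 2) = -8 + 27 = 19)
F(H) = -4 + H
(F(-7)*(-76))*p(10, -1) = ((-4 - 7)*(-76))*19 = -11*(-76)*19 = 836*19 = 15884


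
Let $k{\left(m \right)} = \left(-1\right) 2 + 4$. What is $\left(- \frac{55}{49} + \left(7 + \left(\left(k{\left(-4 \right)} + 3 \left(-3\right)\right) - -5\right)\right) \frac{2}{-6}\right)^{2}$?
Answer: $\frac{168100}{21609} \approx 7.7792$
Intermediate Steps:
$k{\left(m \right)} = 2$ ($k{\left(m \right)} = -2 + 4 = 2$)
$\left(- \frac{55}{49} + \left(7 + \left(\left(k{\left(-4 \right)} + 3 \left(-3\right)\right) - -5\right)\right) \frac{2}{-6}\right)^{2} = \left(- \frac{55}{49} + \left(7 + \left(\left(2 + 3 \left(-3\right)\right) - -5\right)\right) \frac{2}{-6}\right)^{2} = \left(\left(-55\right) \frac{1}{49} + \left(7 + \left(\left(2 - 9\right) + 5\right)\right) 2 \left(- \frac{1}{6}\right)\right)^{2} = \left(- \frac{55}{49} + \left(7 + \left(-7 + 5\right)\right) \left(- \frac{1}{3}\right)\right)^{2} = \left(- \frac{55}{49} + \left(7 - 2\right) \left(- \frac{1}{3}\right)\right)^{2} = \left(- \frac{55}{49} + 5 \left(- \frac{1}{3}\right)\right)^{2} = \left(- \frac{55}{49} - \frac{5}{3}\right)^{2} = \left(- \frac{410}{147}\right)^{2} = \frac{168100}{21609}$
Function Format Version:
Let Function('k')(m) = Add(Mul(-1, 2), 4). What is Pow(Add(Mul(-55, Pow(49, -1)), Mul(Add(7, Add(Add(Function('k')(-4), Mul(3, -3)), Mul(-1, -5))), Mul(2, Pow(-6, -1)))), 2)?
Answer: Rational(168100, 21609) ≈ 7.7792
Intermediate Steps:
Function('k')(m) = 2 (Function('k')(m) = Add(-2, 4) = 2)
Pow(Add(Mul(-55, Pow(49, -1)), Mul(Add(7, Add(Add(Function('k')(-4), Mul(3, -3)), Mul(-1, -5))), Mul(2, Pow(-6, -1)))), 2) = Pow(Add(Mul(-55, Pow(49, -1)), Mul(Add(7, Add(Add(2, Mul(3, -3)), Mul(-1, -5))), Mul(2, Pow(-6, -1)))), 2) = Pow(Add(Mul(-55, Rational(1, 49)), Mul(Add(7, Add(Add(2, -9), 5)), Mul(2, Rational(-1, 6)))), 2) = Pow(Add(Rational(-55, 49), Mul(Add(7, Add(-7, 5)), Rational(-1, 3))), 2) = Pow(Add(Rational(-55, 49), Mul(Add(7, -2), Rational(-1, 3))), 2) = Pow(Add(Rational(-55, 49), Mul(5, Rational(-1, 3))), 2) = Pow(Add(Rational(-55, 49), Rational(-5, 3)), 2) = Pow(Rational(-410, 147), 2) = Rational(168100, 21609)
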